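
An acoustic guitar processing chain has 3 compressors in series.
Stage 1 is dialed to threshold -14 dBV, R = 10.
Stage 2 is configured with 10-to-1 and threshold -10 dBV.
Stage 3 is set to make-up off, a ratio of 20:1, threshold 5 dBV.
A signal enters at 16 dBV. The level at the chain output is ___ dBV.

Stage 1: overshoot 30 dB → 30/10 = 3 dB → -11 dBV.
Stage 2: -11 dBV ≤ -10 dBV, so stage 2 doesn't engage; output -11 dBV.
Stage 3: -11 dBV ≤ 5 dBV, so stage 3 doesn't engage; output -11 dBV.

-11 dBV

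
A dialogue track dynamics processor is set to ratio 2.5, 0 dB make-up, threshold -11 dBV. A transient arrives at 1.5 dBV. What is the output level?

1.5 dBV sits 12.5 dB over threshold.
2.5:1 compression reduces that to 12.5/2.5 = 5 dB over.
That puts the output at -6 dBV.

-6 dBV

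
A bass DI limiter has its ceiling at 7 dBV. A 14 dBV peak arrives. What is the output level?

A brickwall limiter is an ∞:1 compressor: any input above the ceiling is clamped to 7 dBV.

7 dBV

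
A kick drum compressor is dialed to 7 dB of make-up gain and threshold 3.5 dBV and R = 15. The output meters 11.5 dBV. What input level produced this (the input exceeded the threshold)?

Before make-up, the level was 11.5 − 7 = 4.5 dBV.
Post-compression overshoot = 4.5 − 3.5 = 1 dB.
Input overshoot = R × output overshoot = 15 dB → input = 3.5 + 15 = 18.5 dBV.

18.5 dBV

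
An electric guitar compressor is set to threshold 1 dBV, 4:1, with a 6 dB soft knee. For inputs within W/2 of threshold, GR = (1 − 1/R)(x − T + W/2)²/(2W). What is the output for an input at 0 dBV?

x − T + W/2 = 0 − 1 + 3 = 2.
GR = (1 − 1/4) × 2² / 12 = 0.75 × 4 / 12 = 0.25 dB.
Output = 0 − 0.25 = -0.25 dBV.

-0.25 dBV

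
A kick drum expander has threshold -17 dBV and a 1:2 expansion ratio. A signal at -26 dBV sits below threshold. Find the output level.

-35 dBV

The input is 9 dB below the -17 dBV threshold.
A 1:2 expander multiplies undershoot by 2: 9 × 2 = 18 dB below threshold.
Output = -17 − 18 = -35 dBV.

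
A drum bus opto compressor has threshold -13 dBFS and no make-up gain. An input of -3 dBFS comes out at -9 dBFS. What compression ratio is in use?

2.5:1

Input overshoot = -3 − (-13) = 10 dB; output overshoot = -9 − (-13) = 4 dB.
Ratio = 10 / 4 = 2.5.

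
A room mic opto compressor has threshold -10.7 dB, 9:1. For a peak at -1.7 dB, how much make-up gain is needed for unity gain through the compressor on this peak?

8 dB

Overshoot 9 dB → 9/9 = 1 dB after compression, so the compressed level is -10.7 + 1 = -9.7 dB.
Make-up = target − compressed = -1.7 − (-9.7) = 8 dB.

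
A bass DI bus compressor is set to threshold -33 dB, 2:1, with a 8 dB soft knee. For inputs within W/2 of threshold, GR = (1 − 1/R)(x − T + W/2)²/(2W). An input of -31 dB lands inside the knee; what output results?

x − T + W/2 = -31 − (-33) + 4 = 6.
GR = (1 − 1/2) × 6² / 16 = 0.5 × 36 / 16 = 1.125 dB.
Output = -31 − 1.125 = -32.125 dB.

-32.125 dB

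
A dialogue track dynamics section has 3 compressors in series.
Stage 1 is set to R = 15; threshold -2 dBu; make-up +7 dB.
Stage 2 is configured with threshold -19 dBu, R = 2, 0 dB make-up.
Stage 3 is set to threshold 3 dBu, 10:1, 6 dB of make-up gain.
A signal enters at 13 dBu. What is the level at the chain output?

-0.5 dBu

Stage 1: overshoot 15 dB → 15/15 = 1 dB → -1 dBu; +7 dB make-up → 6 dBu.
Stage 2: 25 dB above -19 dBu, reduced 2:1 to 12.5 dB above → -6.5 dBu.
Stage 3: below threshold (-6.5 ≤ 3); passes unchanged; make-up brings it to -0.5 dBu.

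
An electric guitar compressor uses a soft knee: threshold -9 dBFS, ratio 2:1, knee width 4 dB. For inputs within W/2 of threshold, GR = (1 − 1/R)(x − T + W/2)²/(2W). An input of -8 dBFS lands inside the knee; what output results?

x − T + W/2 = -8 − (-9) + 2 = 3.
GR = (1 − 1/2) × 3² / 8 = 0.5 × 9 / 8 = 0.5625 dB.
Output = -8 − 0.5625 = -8.5625 dBFS.

-8.5625 dBFS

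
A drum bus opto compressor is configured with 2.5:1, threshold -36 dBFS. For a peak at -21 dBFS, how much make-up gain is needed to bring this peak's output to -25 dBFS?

Without make-up, output = threshold + overshoot/2.5 = -36 + 6 = -30 dBFS.
Gap to target: 5 dB.

5 dB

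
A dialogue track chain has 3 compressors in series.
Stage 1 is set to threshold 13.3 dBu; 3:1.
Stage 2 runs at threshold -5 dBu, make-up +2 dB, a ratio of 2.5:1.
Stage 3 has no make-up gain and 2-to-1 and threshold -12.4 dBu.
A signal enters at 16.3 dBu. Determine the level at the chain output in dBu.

Stage 1: 3 dB above 13.3 dBu, reduced 3:1 to 1 dB above → 14.3 dBu.
Stage 2: 19.3 dB above -5 dBu, reduced 2.5:1 to 7.72 dB above → 2.72 dBu; +2 dB make-up → 4.72 dBu.
Stage 3: 17.12 dB above -12.4 dBu, reduced 2:1 to 8.56 dB above → -3.84 dBu.

-3.84 dBu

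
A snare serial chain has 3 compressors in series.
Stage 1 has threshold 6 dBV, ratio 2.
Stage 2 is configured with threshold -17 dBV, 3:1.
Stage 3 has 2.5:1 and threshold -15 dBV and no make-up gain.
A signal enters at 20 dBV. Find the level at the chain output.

-11.8 dBV

Stage 1: 14 dB above 6 dBV, reduced 2:1 to 7 dB above → 13 dBV.
Stage 2: 13 dBV is 30 dB over -17 dBV; at 3:1 that becomes 10 dB over, giving -7 dBV.
Stage 3: -7 dBV is 8 dB over -15 dBV; at 2.5:1 that becomes 3.2 dB over, giving -11.8 dBV.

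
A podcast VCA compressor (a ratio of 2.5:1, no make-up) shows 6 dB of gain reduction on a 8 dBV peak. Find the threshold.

-2 dBV

Input is 10 dB above T (since output overshoot × R = input overshoot: (2 − T)·2.5 = 8 − T gives T = -2 dBV).
Check: -2 + (8 − (-2))/2.5 = -2 + 4 = 2 dBV. ✓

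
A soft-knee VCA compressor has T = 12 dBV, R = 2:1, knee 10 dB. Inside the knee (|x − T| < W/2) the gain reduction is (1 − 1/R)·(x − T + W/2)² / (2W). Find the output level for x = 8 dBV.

7.975 dBV

x − T + W/2 = 8 − 12 + 5 = 1.
GR = (1 − 1/2) × 1² / 20 = 0.5 × 1 / 20 = 0.025 dB.
Output = 8 − 0.025 = 7.975 dBV.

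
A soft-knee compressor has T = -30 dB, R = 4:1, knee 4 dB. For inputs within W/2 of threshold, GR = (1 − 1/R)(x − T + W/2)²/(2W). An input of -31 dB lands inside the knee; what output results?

x − T + W/2 = -31 − (-30) + 2 = 1.
GR = (1 − 1/4) × 1² / 8 = 0.75 × 1 / 8 = 0.09375 dB.
Output = -31 − 0.09375 = -31.09375 dB.

-31.09375 dB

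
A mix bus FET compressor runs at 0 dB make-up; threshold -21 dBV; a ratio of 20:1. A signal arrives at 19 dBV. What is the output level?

Overshoot: 19 − (-21) = 40 dB.
The 40 dB excess becomes 2 dB after 20:1 reduction.
So the level is -21 + 2 = -19 dBV.

-19 dBV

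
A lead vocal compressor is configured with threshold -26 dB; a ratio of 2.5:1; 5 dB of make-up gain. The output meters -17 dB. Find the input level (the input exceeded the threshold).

Remove make-up: -17 − 5 = -22 dB.
The compressed level sits -22 − (-26) = 4 dB over threshold.
Input overshoot = R × output overshoot = 10 dB → input = -26 + 10 = -16 dB.

-16 dB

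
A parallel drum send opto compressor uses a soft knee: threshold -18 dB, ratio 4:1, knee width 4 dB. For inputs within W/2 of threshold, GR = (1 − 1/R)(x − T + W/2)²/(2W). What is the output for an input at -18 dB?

x − T + W/2 = -18 − (-18) + 2 = 2.
GR = (1 − 1/4) × 2² / 8 = 0.75 × 4 / 8 = 0.375 dB.
Output = -18 − 0.375 = -18.375 dB.

-18.375 dB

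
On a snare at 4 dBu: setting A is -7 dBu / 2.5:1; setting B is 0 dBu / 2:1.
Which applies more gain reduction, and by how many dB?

A, by 4.6 dB

A: 11 dB over, compressed to 4.4 dB over, so 6.6 dB of GR.
B: 4 dB over, compressed to 2 dB over, so 2 dB of GR.
A reduces 4.6 dB more.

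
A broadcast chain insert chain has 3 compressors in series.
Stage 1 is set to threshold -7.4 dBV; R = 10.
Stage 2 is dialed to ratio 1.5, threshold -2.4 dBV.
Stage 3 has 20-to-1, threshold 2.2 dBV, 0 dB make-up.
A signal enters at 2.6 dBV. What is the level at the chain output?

-6.4 dBV

Stage 1: 2.6 dBV is 10 dB over -7.4 dBV; at 10:1 that becomes 1 dB over, giving -6.4 dBV.
Stage 2: -6.4 dBV ≤ -2.4 dBV, so stage 2 doesn't engage; output -6.4 dBV.
Stage 3: -6.4 dBV ≤ 2.2 dBV, so stage 3 doesn't engage; output -6.4 dBV.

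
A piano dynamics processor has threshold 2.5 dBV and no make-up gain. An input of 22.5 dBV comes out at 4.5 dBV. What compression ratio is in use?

10:1

Input overshoot = 22.5 − 2.5 = 20 dB; output overshoot = 4.5 − 2.5 = 2 dB.
Ratio = 20 / 2 = 10.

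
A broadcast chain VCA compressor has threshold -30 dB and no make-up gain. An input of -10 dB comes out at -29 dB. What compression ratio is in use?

Input overshoot = -10 − (-30) = 20 dB; output overshoot = -29 − (-30) = 1 dB.
Ratio = 20 / 1 = 20.

20:1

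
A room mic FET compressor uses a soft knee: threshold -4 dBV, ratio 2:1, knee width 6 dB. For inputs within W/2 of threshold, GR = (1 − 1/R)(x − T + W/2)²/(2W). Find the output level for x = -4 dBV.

x − T + W/2 = -4 − (-4) + 3 = 3.
GR = (1 − 1/2) × 3² / 12 = 0.5 × 9 / 12 = 0.375 dB.
Output = -4 − 0.375 = -4.375 dBV.

-4.375 dBV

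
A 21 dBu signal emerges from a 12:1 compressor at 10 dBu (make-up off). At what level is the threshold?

Gain reduction = 21 − 10 = 11 dB; output overshoot = GR / (R − 1) = 11 / 11 = 1 dB.
Threshold = output − output overshoot = 10 − 1 = 9 dBu.

9 dBu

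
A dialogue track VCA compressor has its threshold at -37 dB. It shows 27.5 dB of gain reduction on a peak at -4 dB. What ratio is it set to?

6:1

Input overshoot = -4 − (-37) = 33 dB.
Output overshoot = 33 − 27.5 = 5.5 dB.
Ratio = input overshoot / output overshoot = 33 / 5.5 = 6.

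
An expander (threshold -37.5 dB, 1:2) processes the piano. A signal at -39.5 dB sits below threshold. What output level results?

-41.5 dB

The input is 2 dB below the -37.5 dB threshold.
A 1:2 expander multiplies undershoot by 2: 2 × 2 = 4 dB below threshold.
Output = -37.5 − 4 = -41.5 dB.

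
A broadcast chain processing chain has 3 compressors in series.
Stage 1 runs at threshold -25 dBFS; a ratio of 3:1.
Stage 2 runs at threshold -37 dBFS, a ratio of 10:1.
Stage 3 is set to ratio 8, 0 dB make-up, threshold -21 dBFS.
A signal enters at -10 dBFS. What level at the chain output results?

Stage 1: 15 dB above -25 dBFS, reduced 3:1 to 5 dB above → -20 dBFS.
Stage 2: overshoot 17 dB → 17/10 = 1.7 dB → -35.3 dBFS.
Stage 3: -35.3 dBFS is at or below the -21 dBFS threshold — no compression; output -35.3 dBFS.

-35.3 dBFS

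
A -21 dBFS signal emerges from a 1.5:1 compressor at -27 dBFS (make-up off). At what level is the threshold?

Input is 18 dB above T (since output overshoot × R = input overshoot: (-27 − T)·1.5 = -21 − T gives T = -39 dBFS).
Check: -39 + (-21 − (-39))/1.5 = -39 + 12 = -27 dBFS. ✓

-39 dBFS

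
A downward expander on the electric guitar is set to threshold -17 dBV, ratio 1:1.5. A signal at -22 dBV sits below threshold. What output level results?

-24.5 dBV

Undershoot = (-17) − (-22) = 5 dB.
At 1:1.5, that expands to 7.5 dB under threshold.
Output = -17 − 7.5 = -24.5 dBV.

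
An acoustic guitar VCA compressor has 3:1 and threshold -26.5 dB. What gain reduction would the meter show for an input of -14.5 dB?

8 dB

-14.5 dB exceeds the threshold by 12 dB.
After 3:1 compression the overshoot becomes 12/3 = 4 dB.
So the signal is attenuated by 12 − 4 = 8 dB.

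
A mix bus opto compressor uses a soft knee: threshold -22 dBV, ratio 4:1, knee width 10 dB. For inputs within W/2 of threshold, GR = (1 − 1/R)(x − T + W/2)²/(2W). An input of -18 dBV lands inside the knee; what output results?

x − T + W/2 = -18 − (-22) + 5 = 9.
GR = (1 − 1/4) × 9² / 20 = 0.75 × 81 / 20 = 3.0375 dB.
Output = -18 − 3.0375 = -21.0375 dBV.

-21.0375 dBV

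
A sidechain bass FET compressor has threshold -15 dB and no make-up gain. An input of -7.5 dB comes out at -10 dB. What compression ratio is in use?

1.5:1

Input overshoot = -7.5 − (-15) = 7.5 dB; output overshoot = -10 − (-15) = 5 dB.
Ratio = 7.5 / 5 = 1.5.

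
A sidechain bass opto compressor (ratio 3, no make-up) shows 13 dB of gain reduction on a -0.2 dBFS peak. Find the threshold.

Input is 19.5 dB above T (since output overshoot × R = input overshoot: (-13.2 − T)·3 = -0.2 − T gives T = -19.7 dBFS).
Check: -19.7 + (-0.2 − (-19.7))/3 = -19.7 + 6.5 = -13.2 dBFS. ✓

-19.7 dBFS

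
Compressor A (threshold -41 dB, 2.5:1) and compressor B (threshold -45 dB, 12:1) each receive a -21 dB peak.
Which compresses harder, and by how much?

B, by 10 dB

A: GR = 20 − 20/2.5 = 12 dB.
B: GR = 24 − 24/12 = 22 dB.
B reduces 10 dB more.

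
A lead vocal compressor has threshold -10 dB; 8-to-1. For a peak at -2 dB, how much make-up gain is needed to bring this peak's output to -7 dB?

The peak compresses to -10 + 8/8 = -9 dB.
To reach -7 dB requires -7 − (-9) = 2 dB of make-up.

2 dB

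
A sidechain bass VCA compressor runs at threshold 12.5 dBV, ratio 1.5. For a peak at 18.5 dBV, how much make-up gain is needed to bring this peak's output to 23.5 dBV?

7 dB

Overshoot 6 dB → 6/1.5 = 4 dB after compression, so the compressed level is 12.5 + 4 = 16.5 dBV.
Make-up = target − compressed = 23.5 − 16.5 = 7 dB.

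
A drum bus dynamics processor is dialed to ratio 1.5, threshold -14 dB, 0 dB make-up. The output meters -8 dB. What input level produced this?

The compressed level sits -8 − (-14) = 6 dB over threshold.
Before 1.5:1 compression the overshoot was 6 × 1.5 = 9 dB, so input = -14 + 9 = -5 dB.

-5 dB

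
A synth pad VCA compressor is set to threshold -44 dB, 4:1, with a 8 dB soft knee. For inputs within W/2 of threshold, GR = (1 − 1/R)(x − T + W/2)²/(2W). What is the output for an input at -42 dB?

-43.6875 dB

x − T + W/2 = -42 − (-44) + 4 = 6.
GR = (1 − 1/4) × 6² / 16 = 0.75 × 36 / 16 = 1.6875 dB.
Output = -42 − 1.6875 = -43.6875 dB.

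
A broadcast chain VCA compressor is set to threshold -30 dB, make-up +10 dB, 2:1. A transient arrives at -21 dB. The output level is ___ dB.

-15.5 dB

The input is 9 dB above the -30 dB threshold.
At 2:1 the overshoot is divided by 2, leaving 4.5 dB above threshold.
So the level is -30 + 4.5 = -25.5 dB; make-up adds 10 dB, giving -15.5 dB.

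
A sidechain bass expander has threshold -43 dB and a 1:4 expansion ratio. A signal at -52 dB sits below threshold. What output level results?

The input is 9 dB below the -43 dB threshold.
A 1:4 expander multiplies undershoot by 4: 9 × 4 = 36 dB below threshold.
Output = -43 − 36 = -79 dB.

-79 dB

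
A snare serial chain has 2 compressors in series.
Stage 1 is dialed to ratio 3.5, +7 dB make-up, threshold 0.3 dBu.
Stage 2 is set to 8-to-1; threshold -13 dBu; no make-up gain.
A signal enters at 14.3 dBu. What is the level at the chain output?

Stage 1: 14 dB above 0.3 dBu, reduced 3.5:1 to 4 dB above → 4.3 dBu; +7 dB make-up → 11.3 dBu.
Stage 2: overshoot 24.3 dB → 24.3/8 = 3.0375 dB → -9.9625 dBu.

-9.9625 dBu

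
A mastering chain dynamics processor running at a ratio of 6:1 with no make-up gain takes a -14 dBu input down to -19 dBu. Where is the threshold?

Gain reduction = -14 − (-19) = 5 dB; output overshoot = GR / (R − 1) = 5 / 5 = 1 dB.
Threshold = output − output overshoot = -19 − 1 = -20 dBu.

-20 dBu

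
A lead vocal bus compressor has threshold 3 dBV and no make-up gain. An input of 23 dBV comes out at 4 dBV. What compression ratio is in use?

20:1

Input overshoot = 23 − 3 = 20 dB; output overshoot = 4 − 3 = 1 dB.
Ratio = 20 / 1 = 20.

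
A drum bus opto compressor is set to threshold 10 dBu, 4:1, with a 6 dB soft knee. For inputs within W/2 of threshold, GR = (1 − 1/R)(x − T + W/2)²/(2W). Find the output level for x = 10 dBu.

x − T + W/2 = 10 − 10 + 3 = 3.
GR = (1 − 1/4) × 3² / 12 = 0.75 × 9 / 12 = 0.5625 dB.
Output = 10 − 0.5625 = 9.4375 dBu.

9.4375 dBu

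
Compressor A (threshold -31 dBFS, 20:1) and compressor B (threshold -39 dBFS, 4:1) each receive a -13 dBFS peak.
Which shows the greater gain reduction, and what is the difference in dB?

A: 18 dB over, compressed to 0.9 dB over, so 17.1 dB of GR.
B: 26 dB over, compressed to 6.5 dB over, so 19.5 dB of GR.
B applies 2.4 dB more gain reduction.

B, by 2.4 dB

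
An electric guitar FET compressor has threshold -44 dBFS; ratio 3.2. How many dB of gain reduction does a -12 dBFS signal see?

22 dB

Overshoot = -12 − (-44) = 32 dB.
After 3.2:1 compression the overshoot becomes 32/3.2 = 10 dB.
Gain reduction = 32 − 10 = 22 dB.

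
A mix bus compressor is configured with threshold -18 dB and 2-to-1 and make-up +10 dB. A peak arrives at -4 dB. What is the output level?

The input is 14 dB above the -18 dB threshold.
At 2:1 the overshoot is divided by 2, leaving 7 dB above threshold.
That puts the output at -11 dB; make-up adds 10 dB, giving -1 dB.

-1 dB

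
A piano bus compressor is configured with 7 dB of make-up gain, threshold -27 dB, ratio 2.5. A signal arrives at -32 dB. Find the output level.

-32 dB is 5 dB below the -27 dB threshold, so no gain reduction is applied.
Make-up gain adds 7 dB: -32 + 7 = -25 dB.

-25 dB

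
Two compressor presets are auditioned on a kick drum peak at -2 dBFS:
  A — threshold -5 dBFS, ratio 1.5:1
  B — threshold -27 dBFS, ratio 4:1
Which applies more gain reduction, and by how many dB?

A: overshoot 3 dB → output overshoot 2 dB → GR 1 dB.
B: overshoot 25 dB → output overshoot 6.25 dB → GR 18.75 dB.
B reduces 17.75 dB more.

B, by 17.75 dB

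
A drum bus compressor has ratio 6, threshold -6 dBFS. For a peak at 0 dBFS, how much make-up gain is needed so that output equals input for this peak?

The peak compresses to -6 + 6/6 = -5 dBFS.
To reach 0 dBFS requires 0 − (-5) = 5 dB of make-up.

5 dB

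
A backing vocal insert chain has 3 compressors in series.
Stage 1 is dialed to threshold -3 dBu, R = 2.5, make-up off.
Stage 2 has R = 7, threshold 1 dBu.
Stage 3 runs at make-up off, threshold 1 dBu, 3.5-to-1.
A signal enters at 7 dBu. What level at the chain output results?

1 dBu

Stage 1: 7 dBu is 10 dB over -3 dBu; at 2.5:1 that becomes 4 dB over, giving 1 dBu.
Stage 2: below threshold (1 ≤ 1); passes unchanged; output 1 dBu.
Stage 3: 1 dBu is at or below the 1 dBu threshold — no compression; output 1 dBu.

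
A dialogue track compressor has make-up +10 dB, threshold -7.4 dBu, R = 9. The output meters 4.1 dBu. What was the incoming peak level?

Remove make-up: 4.1 − 10 = -5.9 dBu.
That's 1.5 dB above the -7.4 dBu threshold.
Input overshoot = R × output overshoot = 13.5 dB → input = -7.4 + 13.5 = 6.1 dBu.

6.1 dBu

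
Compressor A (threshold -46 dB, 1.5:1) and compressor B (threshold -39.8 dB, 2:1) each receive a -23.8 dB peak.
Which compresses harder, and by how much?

B, by 0.6 dB

A: overshoot 22.2 dB → output overshoot 14.8 dB → GR 7.4 dB.
B: overshoot 16 dB → output overshoot 8 dB → GR 8 dB.
B applies 0.6 dB more gain reduction.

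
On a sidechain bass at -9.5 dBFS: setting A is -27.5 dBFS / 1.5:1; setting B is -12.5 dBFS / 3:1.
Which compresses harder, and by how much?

A, by 4 dB

A: overshoot 18 dB → output overshoot 12 dB → GR 6 dB.
B: overshoot 3 dB → output overshoot 1 dB → GR 2 dB.
A applies 4 dB more gain reduction.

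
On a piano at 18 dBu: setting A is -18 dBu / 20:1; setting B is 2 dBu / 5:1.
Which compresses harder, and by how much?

A, by 21.4 dB

A: 36 dB over, compressed to 1.8 dB over, so 34.2 dB of GR.
B: 16 dB over, compressed to 3.2 dB over, so 12.8 dB of GR.
A reduces 21.4 dB more.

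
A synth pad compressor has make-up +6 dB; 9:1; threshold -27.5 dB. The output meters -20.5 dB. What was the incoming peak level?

Remove make-up: -20.5 − 6 = -26.5 dB.
The compressed level sits -26.5 − (-27.5) = 1 dB over threshold.
Undo the ratio: input overshoot = 1 × 9 = 9 dB, giving input = -18.5 dB.

-18.5 dB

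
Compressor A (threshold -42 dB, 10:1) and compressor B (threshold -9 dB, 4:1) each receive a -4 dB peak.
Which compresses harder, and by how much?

A: GR = 38 − 38/10 = 34.2 dB.
B: GR = 5 − 5/4 = 3.75 dB.
A applies 30.45 dB more gain reduction.

A, by 30.45 dB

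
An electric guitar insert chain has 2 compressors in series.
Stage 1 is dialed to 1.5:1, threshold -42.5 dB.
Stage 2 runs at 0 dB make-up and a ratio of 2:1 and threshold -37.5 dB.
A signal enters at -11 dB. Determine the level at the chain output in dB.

Stage 1: 31.5 dB above -42.5 dB, reduced 1.5:1 to 21 dB above → -21.5 dB.
Stage 2: -21.5 dB is 16 dB over -37.5 dB; at 2:1 that becomes 8 dB over, giving -29.5 dB.

-29.5 dB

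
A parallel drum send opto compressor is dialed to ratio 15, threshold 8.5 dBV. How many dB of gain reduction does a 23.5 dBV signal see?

14 dB

The signal is 15 dB above threshold.
A 15:1 ratio leaves 1 dB of that excess.
GR = overshoot in − overshoot out = 15 − 1 = 14 dB.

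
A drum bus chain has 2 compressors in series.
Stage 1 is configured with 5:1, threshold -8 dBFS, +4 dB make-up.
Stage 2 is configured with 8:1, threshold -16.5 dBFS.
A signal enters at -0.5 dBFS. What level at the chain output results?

Stage 1: overshoot 7.5 dB → 7.5/5 = 1.5 dB → -6.5 dBFS; +4 dB make-up → -2.5 dBFS.
Stage 2: overshoot 14 dB → 14/8 = 1.75 dB → -14.75 dBFS.

-14.75 dBFS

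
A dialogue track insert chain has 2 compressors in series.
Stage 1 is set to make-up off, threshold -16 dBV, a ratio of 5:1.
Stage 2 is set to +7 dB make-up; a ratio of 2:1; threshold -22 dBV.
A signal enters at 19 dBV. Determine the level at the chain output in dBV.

-8.5 dBV

Stage 1: overshoot 35 dB → 35/5 = 7 dB → -9 dBV.
Stage 2: -9 dBV is 13 dB over -22 dBV; at 2:1 that becomes 6.5 dB over, giving -15.5 dBV; +7 dB make-up → -8.5 dBV.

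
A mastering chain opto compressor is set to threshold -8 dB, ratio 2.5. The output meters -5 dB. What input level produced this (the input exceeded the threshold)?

-0.5 dB

Post-compression overshoot = -5 − (-8) = 3 dB.
Input overshoot = R × output overshoot = 7.5 dB → input = -8 + 7.5 = -0.5 dB.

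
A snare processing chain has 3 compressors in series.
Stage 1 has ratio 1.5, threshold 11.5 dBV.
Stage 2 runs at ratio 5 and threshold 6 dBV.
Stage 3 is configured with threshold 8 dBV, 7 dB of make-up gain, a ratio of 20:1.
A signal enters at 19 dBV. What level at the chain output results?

15.005 dBV

Stage 1: 7.5 dB above 11.5 dBV, reduced 1.5:1 to 5 dB above → 16.5 dBV.
Stage 2: overshoot 10.5 dB → 10.5/5 = 2.1 dB → 8.1 dBV.
Stage 3: 0.1 dB above 8 dBV, reduced 20:1 to 0.005 dB above → 8.005 dBV; +7 dB make-up → 15.005 dBV.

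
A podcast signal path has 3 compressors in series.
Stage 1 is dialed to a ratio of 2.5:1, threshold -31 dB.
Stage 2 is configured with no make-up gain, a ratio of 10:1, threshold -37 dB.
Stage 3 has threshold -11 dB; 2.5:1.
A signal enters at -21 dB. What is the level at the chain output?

Stage 1: -21 dB is 10 dB over -31 dB; at 2.5:1 that becomes 4 dB over, giving -27 dB.
Stage 2: overshoot 10 dB → 10/10 = 1 dB → -36 dB.
Stage 3: -36 dB ≤ -11 dB, so stage 3 doesn't engage; output -36 dB.

-36 dB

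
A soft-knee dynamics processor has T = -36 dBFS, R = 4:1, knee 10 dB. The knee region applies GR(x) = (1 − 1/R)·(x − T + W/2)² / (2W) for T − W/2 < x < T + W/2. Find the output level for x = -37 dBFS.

x − T + W/2 = -37 − (-36) + 5 = 4.
GR = (1 − 1/4) × 4² / 20 = 0.75 × 16 / 20 = 0.6 dB.
Output = -37 − 0.6 = -37.6 dBFS.

-37.6 dBFS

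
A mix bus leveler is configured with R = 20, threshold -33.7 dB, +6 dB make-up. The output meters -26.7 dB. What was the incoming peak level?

Before make-up, the level was -26.7 − 6 = -32.7 dB.
The compressed level sits -32.7 − (-33.7) = 1 dB over threshold.
Input overshoot = R × output overshoot = 20 dB → input = -33.7 + 20 = -13.7 dB.

-13.7 dB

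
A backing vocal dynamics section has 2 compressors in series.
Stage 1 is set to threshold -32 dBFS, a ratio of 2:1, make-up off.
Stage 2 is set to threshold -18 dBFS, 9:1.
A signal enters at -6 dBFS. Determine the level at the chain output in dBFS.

-19 dBFS

Stage 1: 26 dB above -32 dBFS, reduced 2:1 to 13 dB above → -19 dBFS.
Stage 2: -19 dBFS is at or below the -18 dBFS threshold — no compression; output -19 dBFS.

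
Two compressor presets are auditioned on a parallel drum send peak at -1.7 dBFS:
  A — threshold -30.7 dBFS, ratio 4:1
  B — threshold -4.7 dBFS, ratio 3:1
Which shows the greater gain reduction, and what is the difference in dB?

A: GR = 29 − 29/4 = 21.75 dB.
B: GR = 3 − 3/3 = 2 dB.
A reduces 19.75 dB more.

A, by 19.75 dB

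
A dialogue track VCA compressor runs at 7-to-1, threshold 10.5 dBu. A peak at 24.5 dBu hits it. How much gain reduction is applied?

12 dB

Overshoot = 24.5 − 10.5 = 14 dB.
A 7:1 ratio leaves 2 dB of that excess.
Gain reduction = 14 − 2 = 12 dB.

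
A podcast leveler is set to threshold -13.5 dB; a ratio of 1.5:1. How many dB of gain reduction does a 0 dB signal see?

4.5 dB

Overshoot = 0 − (-13.5) = 13.5 dB.
A 1.5:1 ratio leaves 9 dB of that excess.
GR = overshoot in − overshoot out = 13.5 − 9 = 4.5 dB.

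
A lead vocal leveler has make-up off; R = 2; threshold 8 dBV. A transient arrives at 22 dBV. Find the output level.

The input is 14 dB above the 8 dBV threshold.
The 14 dB excess becomes 7 dB after 2:1 reduction.
So the level is 8 + 7 = 15 dBV.

15 dBV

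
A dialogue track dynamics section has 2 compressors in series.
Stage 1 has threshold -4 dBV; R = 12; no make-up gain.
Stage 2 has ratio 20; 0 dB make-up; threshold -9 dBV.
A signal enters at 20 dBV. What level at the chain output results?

-8.65 dBV

Stage 1: 24 dB above -4 dBV, reduced 12:1 to 2 dB above → -2 dBV.
Stage 2: overshoot 7 dB → 7/20 = 0.35 dB → -8.65 dBV.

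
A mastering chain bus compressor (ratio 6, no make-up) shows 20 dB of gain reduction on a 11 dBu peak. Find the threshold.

Input is 24 dB above T (since output overshoot × R = input overshoot: (-9 − T)·6 = 11 − T gives T = -13 dBu).
Check: -13 + (11 − (-13))/6 = -13 + 4 = -9 dBu. ✓

-13 dBu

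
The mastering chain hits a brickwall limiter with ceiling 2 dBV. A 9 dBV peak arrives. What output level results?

2 dBV

At ∞:1, everything above 2 dBV is held at the ceiling.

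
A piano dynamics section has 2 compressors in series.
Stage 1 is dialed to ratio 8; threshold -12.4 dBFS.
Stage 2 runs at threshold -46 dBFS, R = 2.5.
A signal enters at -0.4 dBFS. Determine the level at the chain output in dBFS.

-31.96 dBFS

Stage 1: overshoot 12 dB → 12/8 = 1.5 dB → -10.9 dBFS.
Stage 2: 35.1 dB above -46 dBFS, reduced 2.5:1 to 14.04 dB above → -31.96 dBFS.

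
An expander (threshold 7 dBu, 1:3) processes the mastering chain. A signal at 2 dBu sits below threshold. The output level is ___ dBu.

-8 dBu

Undershoot = 7 − 2 = 5 dB.
At 1:3, that expands to 15 dB under threshold.
Output = 7 − 15 = -8 dBu.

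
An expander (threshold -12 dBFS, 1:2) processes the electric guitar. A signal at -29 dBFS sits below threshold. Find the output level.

-46 dBFS

The input is 17 dB below the -12 dBFS threshold.
A 1:2 expander multiplies undershoot by 2: 17 × 2 = 34 dB below threshold.
Output = -12 − 34 = -46 dBFS.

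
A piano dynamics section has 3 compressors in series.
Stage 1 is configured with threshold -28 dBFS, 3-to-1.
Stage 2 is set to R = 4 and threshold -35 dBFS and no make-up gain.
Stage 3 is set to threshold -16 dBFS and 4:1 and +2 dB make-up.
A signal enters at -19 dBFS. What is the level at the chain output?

Stage 1: overshoot 9 dB → 9/3 = 3 dB → -25 dBFS.
Stage 2: overshoot 10 dB → 10/4 = 2.5 dB → -32.5 dBFS.
Stage 3: below threshold (-32.5 ≤ -16); passes unchanged; make-up brings it to -30.5 dBFS.

-30.5 dBFS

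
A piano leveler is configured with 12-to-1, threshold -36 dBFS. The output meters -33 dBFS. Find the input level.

0 dBFS

The compressed level sits -33 − (-36) = 3 dB over threshold.
Input overshoot = R × output overshoot = 36 dB → input = -36 + 36 = 0 dBFS.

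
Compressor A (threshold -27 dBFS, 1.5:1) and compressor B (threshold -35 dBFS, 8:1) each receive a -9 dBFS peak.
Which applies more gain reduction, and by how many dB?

B, by 16.75 dB

A: GR = 18 − 18/1.5 = 6 dB.
B: GR = 26 − 26/8 = 22.75 dB.
Difference: 16.75 dB in favour of B.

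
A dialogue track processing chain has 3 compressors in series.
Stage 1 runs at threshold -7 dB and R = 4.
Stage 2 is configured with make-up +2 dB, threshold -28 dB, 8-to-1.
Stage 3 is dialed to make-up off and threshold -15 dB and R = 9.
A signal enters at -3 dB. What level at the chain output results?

-23.25 dB

Stage 1: overshoot 4 dB → 4/4 = 1 dB → -6 dB.
Stage 2: -6 dB is 22 dB over -28 dB; at 8:1 that becomes 2.75 dB over, giving -25.25 dB; +2 dB make-up → -23.25 dB.
Stage 3: below threshold (-23.25 ≤ -15); passes unchanged; output -23.25 dB.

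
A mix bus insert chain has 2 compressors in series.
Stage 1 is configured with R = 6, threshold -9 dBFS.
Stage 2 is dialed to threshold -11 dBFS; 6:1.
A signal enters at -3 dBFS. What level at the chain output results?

-10.5 dBFS

Stage 1: overshoot 6 dB → 6/6 = 1 dB → -8 dBFS.
Stage 2: overshoot 3 dB → 3/6 = 0.5 dB → -10.5 dBFS.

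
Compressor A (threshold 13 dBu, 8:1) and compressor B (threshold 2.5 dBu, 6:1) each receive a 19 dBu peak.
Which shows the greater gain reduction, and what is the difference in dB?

A: GR = 6 − 6/8 = 5.25 dB.
B: GR = 16.5 − 16.5/6 = 13.75 dB.
B reduces 8.5 dB more.

B, by 8.5 dB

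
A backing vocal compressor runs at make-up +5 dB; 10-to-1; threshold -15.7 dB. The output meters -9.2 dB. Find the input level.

Remove make-up: -9.2 − 5 = -14.2 dB.
That's 1.5 dB above the -15.7 dB threshold.
Before 10:1 compression the overshoot was 1.5 × 10 = 15 dB, so input = -15.7 + 15 = -0.7 dB.

-0.7 dB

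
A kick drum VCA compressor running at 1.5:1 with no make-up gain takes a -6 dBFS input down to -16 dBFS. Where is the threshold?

-36 dBFS

Let T be the threshold. Output overshoot = (input overshoot)/R, so -16 − T = (-6 − T)/1.5.
1.5·(-16 − T) = -6 − T → 0.5·T = -24 − (-6) = -18.
T = -18/0.5 = -36 dBFS.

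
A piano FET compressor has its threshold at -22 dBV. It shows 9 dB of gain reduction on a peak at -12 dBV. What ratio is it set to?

Input overshoot = -12 − (-22) = 10 dB.
Output overshoot = 10 − 9 = 1 dB.
Ratio = input overshoot / output overshoot = 10 / 1 = 10.

10:1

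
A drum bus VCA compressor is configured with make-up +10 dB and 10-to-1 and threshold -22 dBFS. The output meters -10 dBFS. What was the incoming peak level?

Remove make-up: -10 − 10 = -20 dBFS.
The compressed level sits -20 − (-22) = 2 dB over threshold.
Before 10:1 compression the overshoot was 2 × 10 = 20 dB, so input = -22 + 20 = -2 dBFS.

-2 dBFS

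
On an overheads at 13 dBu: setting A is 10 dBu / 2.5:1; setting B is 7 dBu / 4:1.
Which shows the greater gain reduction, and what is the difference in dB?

A: overshoot 3 dB → output overshoot 1.2 dB → GR 1.8 dB.
B: overshoot 6 dB → output overshoot 1.5 dB → GR 4.5 dB.
B reduces 2.7 dB more.

B, by 2.7 dB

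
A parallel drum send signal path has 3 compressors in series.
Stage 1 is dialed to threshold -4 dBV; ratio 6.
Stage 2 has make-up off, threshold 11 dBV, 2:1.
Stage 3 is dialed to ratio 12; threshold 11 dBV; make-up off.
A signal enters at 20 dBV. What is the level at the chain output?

0 dBV

Stage 1: 20 dBV is 24 dB over -4 dBV; at 6:1 that becomes 4 dB over, giving 0 dBV.
Stage 2: 0 dBV ≤ 11 dBV, so stage 2 doesn't engage; output 0 dBV.
Stage 3: below threshold (0 ≤ 11); passes unchanged; output 0 dBV.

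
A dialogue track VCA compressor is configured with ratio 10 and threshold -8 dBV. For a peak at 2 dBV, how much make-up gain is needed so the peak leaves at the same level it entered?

The peak compresses to -8 + 10/10 = -7 dBV.
To reach 2 dBV requires 2 − (-7) = 9 dB of make-up.

9 dB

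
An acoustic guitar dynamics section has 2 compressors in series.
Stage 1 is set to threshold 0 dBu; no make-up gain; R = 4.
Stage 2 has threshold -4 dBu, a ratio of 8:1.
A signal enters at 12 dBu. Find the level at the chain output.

-3.125 dBu

Stage 1: overshoot 12 dB → 12/4 = 3 dB → 3 dBu.
Stage 2: 7 dB above -4 dBu, reduced 8:1 to 0.875 dB above → -3.125 dBu.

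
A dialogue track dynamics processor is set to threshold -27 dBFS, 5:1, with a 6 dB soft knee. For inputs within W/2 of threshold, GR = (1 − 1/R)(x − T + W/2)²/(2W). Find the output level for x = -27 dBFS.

x − T + W/2 = -27 − (-27) + 3 = 3.
GR = (1 − 1/5) × 3² / 12 = 0.8 × 9 / 12 = 0.6 dB.
Output = -27 − 0.6 = -27.6 dBFS.

-27.6 dBFS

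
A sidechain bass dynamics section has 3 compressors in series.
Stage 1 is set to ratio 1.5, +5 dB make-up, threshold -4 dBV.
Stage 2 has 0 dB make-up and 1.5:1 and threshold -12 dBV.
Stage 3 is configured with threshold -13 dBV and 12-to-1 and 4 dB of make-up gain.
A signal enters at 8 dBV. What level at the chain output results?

-7.75 dBV

Stage 1: 12 dB above -4 dBV, reduced 1.5:1 to 8 dB above → 4 dBV; +5 dB make-up → 9 dBV.
Stage 2: 21 dB above -12 dBV, reduced 1.5:1 to 14 dB above → 2 dBV.
Stage 3: 15 dB above -13 dBV, reduced 12:1 to 1.25 dB above → -11.75 dBV; +4 dB make-up → -7.75 dBV.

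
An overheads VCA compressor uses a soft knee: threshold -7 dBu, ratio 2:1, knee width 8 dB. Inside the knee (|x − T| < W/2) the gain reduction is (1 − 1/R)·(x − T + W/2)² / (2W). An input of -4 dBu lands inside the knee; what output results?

-5.53125 dBu

x − T + W/2 = -4 − (-7) + 4 = 7.
GR = (1 − 1/2) × 7² / 16 = 0.5 × 49 / 16 = 1.53125 dB.
Output = -4 − 1.53125 = -5.53125 dBu.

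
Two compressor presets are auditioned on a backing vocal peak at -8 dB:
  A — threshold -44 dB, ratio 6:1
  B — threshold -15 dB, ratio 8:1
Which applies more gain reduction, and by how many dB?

A: 36 dB over, compressed to 6 dB over, so 30 dB of GR.
B: 7 dB over, compressed to 0.875 dB over, so 6.125 dB of GR.
Difference: 23.875 dB in favour of A.

A, by 23.875 dB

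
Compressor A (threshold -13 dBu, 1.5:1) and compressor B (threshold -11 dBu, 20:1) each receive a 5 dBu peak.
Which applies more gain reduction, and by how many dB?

A: overshoot 18 dB → output overshoot 12 dB → GR 6 dB.
B: overshoot 16 dB → output overshoot 0.8 dB → GR 15.2 dB.
Difference: 9.2 dB in favour of B.

B, by 9.2 dB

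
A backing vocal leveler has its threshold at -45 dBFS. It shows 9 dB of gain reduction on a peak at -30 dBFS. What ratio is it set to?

2.5:1

Input overshoot = -30 − (-45) = 15 dB.
Output overshoot = 15 − 9 = 6 dB.
Ratio = input overshoot / output overshoot = 15 / 6 = 2.5.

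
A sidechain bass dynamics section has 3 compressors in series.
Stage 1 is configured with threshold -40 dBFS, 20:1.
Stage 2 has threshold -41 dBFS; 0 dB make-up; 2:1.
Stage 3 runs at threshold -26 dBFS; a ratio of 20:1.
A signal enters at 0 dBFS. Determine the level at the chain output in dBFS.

Stage 1: 40 dB above -40 dBFS, reduced 20:1 to 2 dB above → -38 dBFS.
Stage 2: -38 dBFS is 3 dB over -41 dBFS; at 2:1 that becomes 1.5 dB over, giving -39.5 dBFS.
Stage 3: -39.5 dBFS ≤ -26 dBFS, so stage 3 doesn't engage; output -39.5 dBFS.

-39.5 dBFS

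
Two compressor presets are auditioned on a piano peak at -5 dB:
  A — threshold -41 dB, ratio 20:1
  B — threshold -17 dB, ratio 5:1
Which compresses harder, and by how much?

A: GR = 36 − 36/20 = 34.2 dB.
B: GR = 12 − 12/5 = 9.6 dB.
A reduces 24.6 dB more.

A, by 24.6 dB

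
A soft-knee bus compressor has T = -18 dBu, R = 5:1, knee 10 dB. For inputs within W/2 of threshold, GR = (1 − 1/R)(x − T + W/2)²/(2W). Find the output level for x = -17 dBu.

-18.44 dBu

x − T + W/2 = -17 − (-18) + 5 = 6.
GR = (1 − 1/5) × 6² / 20 = 0.8 × 36 / 20 = 1.44 dB.
Output = -17 − 1.44 = -18.44 dBu.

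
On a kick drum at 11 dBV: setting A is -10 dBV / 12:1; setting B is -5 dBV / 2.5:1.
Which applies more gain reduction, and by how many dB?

A, by 9.65 dB

A: 21 dB over, compressed to 1.75 dB over, so 19.25 dB of GR.
B: 16 dB over, compressed to 6.4 dB over, so 9.6 dB of GR.
A applies 9.65 dB more gain reduction.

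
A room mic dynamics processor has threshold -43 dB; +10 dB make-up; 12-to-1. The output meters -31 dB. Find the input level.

Before make-up, the level was -31 − 10 = -41 dB.
Post-compression overshoot = -41 − (-43) = 2 dB.
Before 12:1 compression the overshoot was 2 × 12 = 24 dB, so input = -43 + 24 = -19 dB.

-19 dB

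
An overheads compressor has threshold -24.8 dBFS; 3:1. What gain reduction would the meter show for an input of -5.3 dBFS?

13 dB

-5.3 dBFS exceeds the threshold by 19.5 dB.
A 3:1 ratio leaves 6.5 dB of that excess.
So the signal is attenuated by 19.5 − 6.5 = 13 dB.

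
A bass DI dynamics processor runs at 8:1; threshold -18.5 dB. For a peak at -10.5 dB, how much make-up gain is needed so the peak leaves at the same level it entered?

The peak compresses to -18.5 + 8/8 = -17.5 dB.
To reach -10.5 dB requires -10.5 − (-17.5) = 7 dB of make-up.

7 dB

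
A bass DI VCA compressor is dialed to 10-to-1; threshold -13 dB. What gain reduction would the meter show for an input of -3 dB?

The signal is 10 dB above threshold.
A 10:1 ratio leaves 1 dB of that excess.
Gain reduction = 10 − 1 = 9 dB.

9 dB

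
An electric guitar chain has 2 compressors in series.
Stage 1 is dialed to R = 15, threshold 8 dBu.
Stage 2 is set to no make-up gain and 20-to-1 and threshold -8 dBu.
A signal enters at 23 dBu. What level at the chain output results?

Stage 1: 15 dB above 8 dBu, reduced 15:1 to 1 dB above → 9 dBu.
Stage 2: overshoot 17 dB → 17/20 = 0.85 dB → -7.15 dBu.

-7.15 dBu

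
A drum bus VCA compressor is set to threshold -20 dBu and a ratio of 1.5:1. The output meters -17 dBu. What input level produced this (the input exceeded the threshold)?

-15.5 dBu

Post-compression overshoot = -17 − (-20) = 3 dB.
Before 1.5:1 compression the overshoot was 3 × 1.5 = 4.5 dB, so input = -20 + 4.5 = -15.5 dBu.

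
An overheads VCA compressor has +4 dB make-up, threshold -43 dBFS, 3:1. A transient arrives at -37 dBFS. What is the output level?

-37 dBFS sits 6 dB over threshold.
The 6 dB excess becomes 2 dB after 3:1 reduction.
So the level is -43 + 2 = -41 dBFS; make-up adds 4 dB, giving -37 dBFS.

-37 dBFS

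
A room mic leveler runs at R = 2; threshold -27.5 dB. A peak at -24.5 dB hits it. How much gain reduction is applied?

1.5 dB

Overshoot = -24.5 − (-27.5) = 3 dB.
A 2:1 ratio leaves 1.5 dB of that excess.
Gain reduction = 3 − 1.5 = 1.5 dB.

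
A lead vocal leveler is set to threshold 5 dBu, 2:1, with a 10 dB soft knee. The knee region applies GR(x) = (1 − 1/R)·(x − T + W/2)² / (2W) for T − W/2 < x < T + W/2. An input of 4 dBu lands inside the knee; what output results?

x − T + W/2 = 4 − 5 + 5 = 4.
GR = (1 − 1/2) × 4² / 20 = 0.5 × 16 / 20 = 0.4 dB.
Output = 4 − 0.4 = 3.6 dBu.

3.6 dBu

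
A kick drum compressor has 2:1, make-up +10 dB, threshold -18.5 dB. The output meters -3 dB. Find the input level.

Remove make-up: -3 − 10 = -13 dB.
Post-compression overshoot = -13 − (-18.5) = 5.5 dB.
Input overshoot = R × output overshoot = 11 dB → input = -18.5 + 11 = -7.5 dB.

-7.5 dB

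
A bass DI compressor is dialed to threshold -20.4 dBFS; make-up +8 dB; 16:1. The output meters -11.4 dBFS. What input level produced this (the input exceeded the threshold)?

-4.4 dBFS

Stripping the +8 dB make-up gives -19.4 dBFS at the gain stage.
That's 1 dB above the -20.4 dBFS threshold.
Input overshoot = R × output overshoot = 16 dB → input = -20.4 + 16 = -4.4 dBFS.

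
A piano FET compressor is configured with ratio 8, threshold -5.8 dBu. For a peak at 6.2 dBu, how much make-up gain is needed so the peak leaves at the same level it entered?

Without make-up, output = threshold + overshoot/8 = -5.8 + 1.5 = -4.3 dBu.
Gap to target: 10.5 dB.

10.5 dB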